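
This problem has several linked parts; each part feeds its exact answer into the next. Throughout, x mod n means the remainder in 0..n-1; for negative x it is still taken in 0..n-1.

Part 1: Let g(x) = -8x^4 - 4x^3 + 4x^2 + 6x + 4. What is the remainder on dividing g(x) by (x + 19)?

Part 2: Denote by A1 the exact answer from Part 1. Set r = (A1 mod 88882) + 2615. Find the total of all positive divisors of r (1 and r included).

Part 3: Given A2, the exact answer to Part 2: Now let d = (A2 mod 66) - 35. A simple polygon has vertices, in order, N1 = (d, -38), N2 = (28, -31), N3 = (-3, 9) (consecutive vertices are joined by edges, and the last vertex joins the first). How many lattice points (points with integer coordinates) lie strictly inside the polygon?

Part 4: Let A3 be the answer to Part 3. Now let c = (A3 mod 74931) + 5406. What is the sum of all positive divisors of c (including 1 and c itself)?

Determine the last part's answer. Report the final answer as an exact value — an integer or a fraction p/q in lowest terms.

Part 1: remainder = value at the root: -8*(-19)^4 - 4*(-19)^3 + 4*(-19)^2 + 6*(-19)^1 + 4 = (-1042568) + (27436) + (1444) + (-114) + (4) = -1013798; answer -1013798
Part 2: A1 = -1013798; r = 55401; 55401 = 3 * 59 * 313; sigma = (1 + 3) * (1 + 59) * (1 + 313) = 4 * 60 * 314 = 75360; answer 75360
Part 3: A2 = 75360; d = 19; cross terms: (19*-31 - 28*-38)=475, (28*9 - -3*-31)=159, (-3*-38 - 19*9)=-57; twice the area = |577| = 577; area = 577/2; boundary points = 1 + 1 + 1 = 3; strictly interior points = area - boundary/2 + 1 = 288; answer 288
Part 4: A3 = 288; c = 5694; 5694 = 2 * 3 * 13 * 73; sigma = (1 + 2) * (1 + 3) * (1 + 13) * (1 + 73) = 3 * 4 * 14 * 74 = 12432; answer 12432

12432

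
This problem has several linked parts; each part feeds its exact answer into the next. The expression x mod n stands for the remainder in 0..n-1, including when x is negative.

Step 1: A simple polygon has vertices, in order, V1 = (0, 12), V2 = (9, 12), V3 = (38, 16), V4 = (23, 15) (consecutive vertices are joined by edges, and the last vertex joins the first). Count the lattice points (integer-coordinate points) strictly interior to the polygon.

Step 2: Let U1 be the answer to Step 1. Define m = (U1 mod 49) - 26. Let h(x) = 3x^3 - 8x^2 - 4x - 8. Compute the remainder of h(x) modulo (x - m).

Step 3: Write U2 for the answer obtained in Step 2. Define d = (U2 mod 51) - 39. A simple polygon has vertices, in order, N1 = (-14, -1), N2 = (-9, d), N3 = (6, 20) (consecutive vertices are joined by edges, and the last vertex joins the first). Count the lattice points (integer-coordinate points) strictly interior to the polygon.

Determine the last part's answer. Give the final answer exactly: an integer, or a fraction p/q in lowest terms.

27

Step 1: cross terms: (0*12 - 9*12)=-108, (9*16 - 38*12)=-312, (38*15 - 23*16)=202, (23*12 - 0*15)=276; twice the area = |58| = 58; area = 29; boundary points = 9 + 1 + 1 + 1 = 12; strictly interior points = area - boundary/2 + 1 = 24; answer 24
Step 2: U1 = 24; m = -2; remainder = value at the root: 3*(-2)^3 - 8*(-2)^2 - 4*(-2)^1 - 8 = (-24) + (-32) + (8) + (-8) = -56; answer -56
Step 3: U2 = -56; d = 7; cross terms: (-14*7 - -9*-1)=-107, (-9*20 - 6*7)=-222, (6*-1 - -14*20)=274; twice the area = |-55| = 55; area = 55/2; boundary points = 1 + 1 + 1 = 3; strictly interior points = area - boundary/2 + 1 = 27; answer 27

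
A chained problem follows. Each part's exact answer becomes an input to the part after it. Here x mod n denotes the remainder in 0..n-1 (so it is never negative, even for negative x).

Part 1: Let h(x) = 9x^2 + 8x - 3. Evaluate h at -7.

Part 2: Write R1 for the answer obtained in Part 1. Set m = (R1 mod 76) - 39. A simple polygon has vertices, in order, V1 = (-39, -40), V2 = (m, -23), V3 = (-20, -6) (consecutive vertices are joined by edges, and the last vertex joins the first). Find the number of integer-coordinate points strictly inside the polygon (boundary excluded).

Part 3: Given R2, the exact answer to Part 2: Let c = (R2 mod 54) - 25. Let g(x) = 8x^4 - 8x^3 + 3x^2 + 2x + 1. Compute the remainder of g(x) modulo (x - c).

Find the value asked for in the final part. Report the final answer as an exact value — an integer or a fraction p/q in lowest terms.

329841

Part 1: 9*(-7)^2 + 8*(-7)^1 - 3 = (441) + (-56) + (-3) = 382; answer 382
Part 2: R1 = 382; m = -37; cross terms: (-39*-23 - -37*-40)=-583, (-37*-6 - -20*-23)=-238, (-20*-40 - -39*-6)=566; twice the area = |-255| = 255; area = 255/2; boundary points = 1 + 17 + 1 = 19; strictly interior points = area - boundary/2 + 1 = 119; answer 119
Part 3: R2 = 119; c = -14; remainder = value at the root: 8*(-14)^4 - 8*(-14)^3 + 3*(-14)^2 + 2*(-14)^1 + 1 = (307328) + (21952) + (588) + (-28) + (1) = 329841; answer 329841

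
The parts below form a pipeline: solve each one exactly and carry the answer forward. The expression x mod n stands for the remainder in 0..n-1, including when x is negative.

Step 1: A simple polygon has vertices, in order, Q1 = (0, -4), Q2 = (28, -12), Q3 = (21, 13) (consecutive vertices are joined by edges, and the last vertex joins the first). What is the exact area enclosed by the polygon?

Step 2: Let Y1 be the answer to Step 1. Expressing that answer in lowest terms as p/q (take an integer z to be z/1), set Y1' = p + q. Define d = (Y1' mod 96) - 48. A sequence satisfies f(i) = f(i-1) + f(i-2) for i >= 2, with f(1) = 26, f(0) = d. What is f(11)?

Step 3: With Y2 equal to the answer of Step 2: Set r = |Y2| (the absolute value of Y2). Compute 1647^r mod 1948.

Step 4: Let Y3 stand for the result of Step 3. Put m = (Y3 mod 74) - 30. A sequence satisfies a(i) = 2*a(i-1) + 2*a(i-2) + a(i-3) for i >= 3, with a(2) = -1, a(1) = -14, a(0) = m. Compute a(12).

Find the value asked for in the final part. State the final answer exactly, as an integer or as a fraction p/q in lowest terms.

Step 1: cross terms: (0*-12 - 28*-4)=112, (28*13 - 21*-12)=616, (21*-4 - 0*13)=-84; twice the area = |644| = 644; area = 322; answer 322
Step 2: Y1 = 322; threaded value p + q = 323; d = -13; f(2) = 1*(26) + 1*(-13) = 13; iterating: f(2)=13, f(3)=39, f(4)=52, f(5)=91, f(6)=143, f(7)=234, f(8)=377, f(9)=611, f(10)=988, f(11)=1599; answer 1599
Step 3: Y2 = 1599; r = 1599; squarings mod 1948: 1647^1=1647, 1647^2=993, 1647^4=361, 1647^8=1753, 1647^16=1013, 1647^32=1521, 1647^64=1165, 1647^128=1417, 1647^256=1449, 1647^512=1605, 1647^1024=769; 1647^1599 = 1647^1 * 1647^2 * 1647^4 * 1647^8 * 1647^16 * 1647^32 * 1647^512 * 1647^1024 = 1907 (mod 1948); answer 1907
Step 4: Y3 = 1907; m = 27; a(3) = 2*(-1) + 2*(-14) + 1*(27) = -3; iterating: a(3)=-3, a(4)=-22, a(5)=-51, a(6)=-149, a(7)=-422, a(8)=-1193, a(9)=-3379, a(10)=-9566, a(11)=-27083, a(12)=-76677; answer -76677

-76677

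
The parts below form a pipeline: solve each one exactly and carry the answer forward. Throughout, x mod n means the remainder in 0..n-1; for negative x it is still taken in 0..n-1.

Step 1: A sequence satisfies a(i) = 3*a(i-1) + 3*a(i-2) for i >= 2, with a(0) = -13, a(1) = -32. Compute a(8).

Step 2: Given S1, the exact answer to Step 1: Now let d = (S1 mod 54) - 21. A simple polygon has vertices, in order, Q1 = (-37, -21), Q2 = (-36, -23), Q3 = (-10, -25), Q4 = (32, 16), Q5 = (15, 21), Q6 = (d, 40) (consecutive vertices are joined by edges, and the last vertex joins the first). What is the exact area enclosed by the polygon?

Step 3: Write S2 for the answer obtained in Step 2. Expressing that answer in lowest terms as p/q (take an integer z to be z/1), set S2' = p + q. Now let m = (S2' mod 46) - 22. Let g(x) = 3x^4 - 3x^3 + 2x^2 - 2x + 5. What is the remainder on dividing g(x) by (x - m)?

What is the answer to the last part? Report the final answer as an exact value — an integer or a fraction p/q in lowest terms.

40155

Step 1: a(2) = 3*(-32) + 3*(-13) = -135; iterating: a(2)=-135, a(3)=-501, a(4)=-1908, a(5)=-7227, a(6)=-27405, a(7)=-103896, a(8)=-393903; answer -393903
Step 2: S1 = -393903; d = 6; cross terms: (-37*-23 - -36*-21)=95, (-36*-25 - -10*-23)=670, (-10*16 - 32*-25)=640, (32*21 - 15*16)=432, (15*40 - 6*21)=474, (6*-21 - -37*40)=1354; twice the area = |3665| = 3665; area = 3665/2; answer 3665/2
Step 3: S2 = 3665/2; threaded value p + q = 3667; m = 11; remainder = value at the root: 3*(11)^4 - 3*(11)^3 + 2*(11)^2 - 2*(11)^1 + 5 = (43923) + (-3993) + (242) + (-22) + (5) = 40155; answer 40155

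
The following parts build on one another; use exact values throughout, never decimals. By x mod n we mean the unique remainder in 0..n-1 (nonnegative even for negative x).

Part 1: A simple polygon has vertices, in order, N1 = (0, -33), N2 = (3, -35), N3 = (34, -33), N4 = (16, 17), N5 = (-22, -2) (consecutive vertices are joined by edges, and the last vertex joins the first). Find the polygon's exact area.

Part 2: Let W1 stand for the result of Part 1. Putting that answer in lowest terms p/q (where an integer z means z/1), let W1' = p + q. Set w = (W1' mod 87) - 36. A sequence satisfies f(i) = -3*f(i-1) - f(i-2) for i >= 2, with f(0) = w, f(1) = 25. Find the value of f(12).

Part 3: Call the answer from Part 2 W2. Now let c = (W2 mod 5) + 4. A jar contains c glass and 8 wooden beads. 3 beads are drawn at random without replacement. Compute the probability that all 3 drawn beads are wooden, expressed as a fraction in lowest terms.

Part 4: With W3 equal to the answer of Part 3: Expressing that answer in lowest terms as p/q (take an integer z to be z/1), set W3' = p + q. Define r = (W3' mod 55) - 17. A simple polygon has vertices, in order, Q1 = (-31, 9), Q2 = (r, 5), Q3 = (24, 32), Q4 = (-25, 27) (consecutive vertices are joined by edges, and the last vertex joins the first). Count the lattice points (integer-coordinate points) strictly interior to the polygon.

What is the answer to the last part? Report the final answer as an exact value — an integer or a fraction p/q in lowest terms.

Part 1: cross terms: (0*-35 - 3*-33)=99, (3*-33 - 34*-35)=1091, (34*17 - 16*-33)=1106, (16*-2 - -22*17)=342, (-22*-33 - 0*-2)=726; twice the area = |3364| = 3364; area = 1682; answer 1682
Part 2: W1 = 1682; threaded value p + q = 1683; w = -6; f(2) = -3*(25) - 1*(-6) = -69; iterating: f(2)=-69, f(3)=182, f(4)=-477, f(5)=1249, f(6)=-3270, f(7)=8561, f(8)=-22413, f(9)=58678, f(10)=-153621, f(11)=402185, f(12)=-1052934; answer -1052934
Part 3: W2 = -1052934; c = 5; total draws C(13,3) = 286; favorable C(8,3) = 56; P = 28/143; answer 28/143
Part 4: W3 = 28/143; threaded value p + q = 171; r = -11; cross terms: (-31*5 - -11*9)=-56, (-11*32 - 24*5)=-472, (24*27 - -25*32)=1448, (-25*9 - -31*27)=612; twice the area = |1532| = 1532; area = 766; boundary points = 4 + 1 + 1 + 6 = 12; strictly interior points = area - boundary/2 + 1 = 761; answer 761

761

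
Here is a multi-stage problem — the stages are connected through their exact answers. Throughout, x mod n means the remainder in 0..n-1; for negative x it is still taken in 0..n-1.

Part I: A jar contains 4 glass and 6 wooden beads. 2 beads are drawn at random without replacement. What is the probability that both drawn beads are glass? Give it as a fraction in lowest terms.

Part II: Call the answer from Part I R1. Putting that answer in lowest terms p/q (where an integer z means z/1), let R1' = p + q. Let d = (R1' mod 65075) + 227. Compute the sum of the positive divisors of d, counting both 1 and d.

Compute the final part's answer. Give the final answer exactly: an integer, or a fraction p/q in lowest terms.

434

Part I: total draws C(10,2) = 45; favorable C(4,2) = 6; P = 2/15; answer 2/15
Part II: R1 = 2/15; threaded value p + q = 17; d = 244; 244 = 2^2 * 61; sigma = (1 + 2 + 4) * (1 + 61) = 7 * 62 = 434; answer 434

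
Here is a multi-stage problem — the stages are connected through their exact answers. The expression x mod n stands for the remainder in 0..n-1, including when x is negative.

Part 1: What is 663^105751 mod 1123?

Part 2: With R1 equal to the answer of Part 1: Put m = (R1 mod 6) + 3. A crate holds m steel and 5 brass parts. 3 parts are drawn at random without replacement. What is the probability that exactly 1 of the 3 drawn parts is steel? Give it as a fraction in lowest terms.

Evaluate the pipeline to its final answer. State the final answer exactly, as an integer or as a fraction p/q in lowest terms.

Part 1: squarings mod 1123: 663^1=663, 663^2=476, 663^4=853, 663^8=1028, 663^16=41, 663^32=558, 663^64=293, 663^128=501, 663^256=572, 663^512=391, 663^1024=153, 663^2048=949, 663^4096=1078, 663^8192=902, 663^16384=552, 663^32768=371, 663^65536=635; 663^105751 = 663^1 * 663^2 * 663^4 * 663^16 * 663^256 * 663^1024 * 663^2048 * 663^4096 * 663^32768 * 663^65536 = 54 (mod 1123); answer 54
Part 2: R1 = 54; m = 3; total draws C(8,3) = 56; favorable C(3,1)*C(5,2) = 30; P = 15/28; answer 15/28

15/28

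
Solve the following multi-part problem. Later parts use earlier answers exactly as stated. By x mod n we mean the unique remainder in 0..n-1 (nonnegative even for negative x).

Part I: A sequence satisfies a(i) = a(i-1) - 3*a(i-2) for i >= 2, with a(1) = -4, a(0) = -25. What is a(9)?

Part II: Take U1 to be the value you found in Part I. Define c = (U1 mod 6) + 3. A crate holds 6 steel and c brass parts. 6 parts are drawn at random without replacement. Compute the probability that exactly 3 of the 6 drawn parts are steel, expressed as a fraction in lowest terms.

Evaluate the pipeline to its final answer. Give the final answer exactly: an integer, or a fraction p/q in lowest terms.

Part I: a(2) = 1*(-4) - 3*(-25) = 71; iterating: a(2)=71, a(3)=83, a(4)=-130, a(5)=-379, a(6)=11, a(7)=1148, a(8)=1115, a(9)=-2329; answer -2329
Part II: U1 = -2329; c = 8; total draws C(14,6) = 3003; favorable C(6,3)*C(8,3) = 1120; P = 160/429; answer 160/429

160/429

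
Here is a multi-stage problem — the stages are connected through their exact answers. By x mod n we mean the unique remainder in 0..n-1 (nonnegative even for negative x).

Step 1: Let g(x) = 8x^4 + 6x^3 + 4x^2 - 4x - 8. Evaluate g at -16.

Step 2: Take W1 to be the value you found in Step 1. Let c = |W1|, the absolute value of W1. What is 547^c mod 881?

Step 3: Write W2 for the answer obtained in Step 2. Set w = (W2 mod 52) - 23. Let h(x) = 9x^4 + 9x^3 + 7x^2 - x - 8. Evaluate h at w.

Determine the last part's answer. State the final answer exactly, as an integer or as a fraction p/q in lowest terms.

Step 1: 8*(-16)^4 + 6*(-16)^3 + 4*(-16)^2 - 4*(-16)^1 - 8 = (524288) + (-24576) + (1024) + (64) + (-8) = 500792; answer 500792
Step 2: W1 = 500792; c = 500792; squarings mod 881: 547^1=547, 547^2=550, 547^4=317, 547^8=55, 547^16=382, 547^32=559, 547^64=607, 547^128=191, 547^256=360, 547^512=93, 547^1024=720, 547^2048=372, 547^4096=67, 547^8192=84, 547^16384=8, 547^32768=64, 547^65536=572, 547^131072=333, 547^262144=764; 547^500792 = 547^8 * 547^16 * 547^32 * 547^1024 * 547^8192 * 547^32768 * 547^65536 * 547^131072 * 547^262144 = 788 (mod 881); answer 788
Step 3: W2 = 788; w = -15; 9*(-15)^4 + 9*(-15)^3 + 7*(-15)^2 - 1*(-15)^1 - 8 = (455625) + (-30375) + (1575) + (15) + (-8) = 426832; answer 426832

426832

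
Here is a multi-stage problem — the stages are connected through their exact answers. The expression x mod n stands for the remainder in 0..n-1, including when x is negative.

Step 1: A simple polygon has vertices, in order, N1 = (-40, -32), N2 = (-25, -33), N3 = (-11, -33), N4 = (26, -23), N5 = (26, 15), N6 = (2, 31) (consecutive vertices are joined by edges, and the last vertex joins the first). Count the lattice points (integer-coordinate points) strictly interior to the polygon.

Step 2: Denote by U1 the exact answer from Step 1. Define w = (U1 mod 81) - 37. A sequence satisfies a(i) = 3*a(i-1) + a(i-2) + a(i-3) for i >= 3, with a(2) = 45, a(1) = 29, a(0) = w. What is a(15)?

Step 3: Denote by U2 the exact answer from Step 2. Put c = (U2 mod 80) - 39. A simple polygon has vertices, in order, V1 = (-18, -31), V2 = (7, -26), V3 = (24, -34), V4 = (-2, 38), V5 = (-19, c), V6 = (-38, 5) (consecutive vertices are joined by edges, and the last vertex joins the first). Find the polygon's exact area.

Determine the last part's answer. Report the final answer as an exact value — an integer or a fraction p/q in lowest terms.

2301

Step 1: cross terms: (-40*-33 - -25*-32)=520, (-25*-33 - -11*-33)=462, (-11*-23 - 26*-33)=1111, (26*15 - 26*-23)=988, (26*31 - 2*15)=776, (2*-32 - -40*31)=1176; twice the area = |5033| = 5033; area = 5033/2; boundary points = 1 + 14 + 1 + 38 + 8 + 21 = 83; strictly interior points = area - boundary/2 + 1 = 2476; answer 2476
Step 2: U1 = 2476; w = 9; a(3) = 3*(45) + 1*(29) + 1*(9) = 173; iterating: a(3)=173, a(4)=593, a(5)=1997, a(6)=6757, a(7)=22861, a(8)=77337, a(9)=261629, a(10)=885085, a(11)=2994221, a(12)=10129377, a(13)=34267437, a(14)=115925909, a(15)=392174541; answer 392174541
Step 3: U2 = 392174541; c = 22; cross terms: (-18*-26 - 7*-31)=685, (7*-34 - 24*-26)=386, (24*38 - -2*-34)=844, (-2*22 - -19*38)=678, (-19*5 - -38*22)=741, (-38*-31 - -18*5)=1268; twice the area = |4602| = 4602; area = 2301; answer 2301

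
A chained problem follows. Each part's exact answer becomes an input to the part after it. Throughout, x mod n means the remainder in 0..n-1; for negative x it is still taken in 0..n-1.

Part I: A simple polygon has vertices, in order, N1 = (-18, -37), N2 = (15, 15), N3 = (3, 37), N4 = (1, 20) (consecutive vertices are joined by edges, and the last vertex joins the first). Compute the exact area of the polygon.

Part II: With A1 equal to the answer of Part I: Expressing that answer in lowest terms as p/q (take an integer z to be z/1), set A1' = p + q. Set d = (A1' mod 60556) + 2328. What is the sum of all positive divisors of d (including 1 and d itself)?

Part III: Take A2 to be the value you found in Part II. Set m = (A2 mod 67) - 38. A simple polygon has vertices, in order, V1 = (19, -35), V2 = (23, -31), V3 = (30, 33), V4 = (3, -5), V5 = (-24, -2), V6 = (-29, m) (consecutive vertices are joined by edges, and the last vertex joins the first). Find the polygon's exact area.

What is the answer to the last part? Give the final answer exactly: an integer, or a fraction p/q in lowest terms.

Part I: cross terms: (-18*15 - 15*-37)=285, (15*37 - 3*15)=510, (3*20 - 1*37)=23, (1*-37 - -18*20)=323; twice the area = |1141| = 1141; area = 1141/2; answer 1141/2
Part II: A1 = 1141/2; threaded value p + q = 1143; d = 3471; 3471 = 3 * 13 * 89; sigma = (1 + 3) * (1 + 13) * (1 + 89) = 4 * 14 * 90 = 5040; answer 5040
Part III: A2 = 5040; m = -23; cross terms: (19*-31 - 23*-35)=216, (23*33 - 30*-31)=1689, (30*-5 - 3*33)=-249, (3*-2 - -24*-5)=-126, (-24*-23 - -29*-2)=494, (-29*-35 - 19*-23)=1452; twice the area = |3476| = 3476; area = 1738; answer 1738

1738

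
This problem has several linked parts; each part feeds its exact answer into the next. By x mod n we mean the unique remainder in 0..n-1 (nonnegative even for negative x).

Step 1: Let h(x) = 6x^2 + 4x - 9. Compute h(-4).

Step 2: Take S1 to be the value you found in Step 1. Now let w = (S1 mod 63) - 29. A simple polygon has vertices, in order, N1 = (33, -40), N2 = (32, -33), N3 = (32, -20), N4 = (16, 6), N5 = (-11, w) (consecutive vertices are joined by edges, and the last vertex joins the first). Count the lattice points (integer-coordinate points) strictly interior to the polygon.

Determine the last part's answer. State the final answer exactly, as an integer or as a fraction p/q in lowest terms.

970

Step 1: 6*(-4)^2 + 4*(-4)^1 - 9 = (96) + (-16) + (-9) = 71; answer 71
Step 2: S1 = 71; w = -21; cross terms: (33*-33 - 32*-40)=191, (32*-20 - 32*-33)=416, (32*6 - 16*-20)=512, (16*-21 - -11*6)=-270, (-11*-40 - 33*-21)=1133; twice the area = |1982| = 1982; area = 991; boundary points = 1 + 13 + 2 + 27 + 1 = 44; strictly interior points = area - boundary/2 + 1 = 970; answer 970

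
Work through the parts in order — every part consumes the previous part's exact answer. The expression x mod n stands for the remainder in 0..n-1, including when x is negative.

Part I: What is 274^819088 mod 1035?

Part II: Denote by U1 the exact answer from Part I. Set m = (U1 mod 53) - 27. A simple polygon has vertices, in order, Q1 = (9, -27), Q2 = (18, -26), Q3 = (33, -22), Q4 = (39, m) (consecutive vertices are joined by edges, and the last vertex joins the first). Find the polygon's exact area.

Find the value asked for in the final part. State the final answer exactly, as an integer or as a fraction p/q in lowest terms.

663/2

Part I: squarings mod 1035: 274^1=274, 274^2=556, 274^4=706, 274^8=601, 274^16=1021, 274^32=196, 274^64=121, 274^128=151, 274^256=31, 274^512=961, 274^1024=301, 274^2048=556, 274^4096=706, 274^8192=601, 274^16384=1021, 274^32768=196, 274^65536=121, 274^131072=151, 274^262144=31, 274^524288=961; 274^819088 = 274^16 * 274^128 * 274^256 * 274^512 * 274^1024 * 274^2048 * 274^4096 * 274^8192 * 274^16384 * 274^262144 * 274^524288 = 616 (mod 1035); answer 616
Part II: U1 = 616; m = 6; cross terms: (9*-26 - 18*-27)=252, (18*-22 - 33*-26)=462, (33*6 - 39*-22)=1056, (39*-27 - 9*6)=-1107; twice the area = |663| = 663; area = 663/2; answer 663/2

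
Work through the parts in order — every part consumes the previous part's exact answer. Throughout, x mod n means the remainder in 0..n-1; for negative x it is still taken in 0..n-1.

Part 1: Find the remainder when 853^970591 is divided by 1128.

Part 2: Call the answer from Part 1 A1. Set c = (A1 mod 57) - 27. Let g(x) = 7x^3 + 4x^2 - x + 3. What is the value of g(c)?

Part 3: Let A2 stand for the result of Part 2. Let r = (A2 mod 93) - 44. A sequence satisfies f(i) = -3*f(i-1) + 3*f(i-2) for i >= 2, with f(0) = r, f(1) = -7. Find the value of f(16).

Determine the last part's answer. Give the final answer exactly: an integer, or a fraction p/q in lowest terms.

10020110103

Part 1: squarings mod 1128: 853^1=853, 853^2=49, 853^4=145, 853^8=721, 853^16=961, 853^32=817, 853^64=841, 853^128=25, 853^256=625, 853^512=337, 853^1024=769, 853^2048=289, 853^4096=49, 853^8192=145, 853^16384=721, 853^32768=961, 853^65536=817, 853^131072=841, 853^262144=25, 853^524288=625; 853^970591 = 853^1 * 853^2 * 853^4 * 853^8 * 853^16 * 853^64 * 853^256 * 853^512 * 853^1024 * 853^2048 * 853^16384 * 853^32768 * 853^131072 * 853^262144 * 853^524288 = 1021 (mod 1128); answer 1021
Part 2: A1 = 1021; c = 25; 7*(25)^3 + 4*(25)^2 - 1*(25)^1 + 3 = (109375) + (2500) + (-25) + (3) = 111853; answer 111853
Part 3: A2 = 111853; r = 23; f(2) = -3*(-7) + 3*(23) = 90; iterating: f(2)=90, f(3)=-291, f(4)=1143, f(5)=-4302, f(6)=16335, f(7)=-61911, f(8)=234738, f(9)=-889947, f(10)=3374055, f(11)=-12792006, f(12)=48498183, f(13)=-183870567, f(14)=697106250, f(15)=-2642930451, f(16)=10020110103; answer 10020110103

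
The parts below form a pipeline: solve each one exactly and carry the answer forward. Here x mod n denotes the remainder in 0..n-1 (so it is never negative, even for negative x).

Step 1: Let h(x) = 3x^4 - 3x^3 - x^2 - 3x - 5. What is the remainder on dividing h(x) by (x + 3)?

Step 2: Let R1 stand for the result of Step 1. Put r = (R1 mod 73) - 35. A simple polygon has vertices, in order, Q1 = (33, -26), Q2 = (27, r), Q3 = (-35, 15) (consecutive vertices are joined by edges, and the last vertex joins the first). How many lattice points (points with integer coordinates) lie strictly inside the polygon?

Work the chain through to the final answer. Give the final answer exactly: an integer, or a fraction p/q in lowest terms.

Step 1: remainder = value at the root: 3*(-3)^4 - 3*(-3)^3 - 1*(-3)^2 - 3*(-3)^1 - 5 = (243) + (81) + (-9) + (9) + (-5) = 319; answer 319
Step 2: R1 = 319; r = -8; cross terms: (33*-8 - 27*-26)=438, (27*15 - -35*-8)=125, (-35*-26 - 33*15)=415; twice the area = |978| = 978; area = 489; boundary points = 6 + 1 + 1 = 8; strictly interior points = area - boundary/2 + 1 = 486; answer 486

486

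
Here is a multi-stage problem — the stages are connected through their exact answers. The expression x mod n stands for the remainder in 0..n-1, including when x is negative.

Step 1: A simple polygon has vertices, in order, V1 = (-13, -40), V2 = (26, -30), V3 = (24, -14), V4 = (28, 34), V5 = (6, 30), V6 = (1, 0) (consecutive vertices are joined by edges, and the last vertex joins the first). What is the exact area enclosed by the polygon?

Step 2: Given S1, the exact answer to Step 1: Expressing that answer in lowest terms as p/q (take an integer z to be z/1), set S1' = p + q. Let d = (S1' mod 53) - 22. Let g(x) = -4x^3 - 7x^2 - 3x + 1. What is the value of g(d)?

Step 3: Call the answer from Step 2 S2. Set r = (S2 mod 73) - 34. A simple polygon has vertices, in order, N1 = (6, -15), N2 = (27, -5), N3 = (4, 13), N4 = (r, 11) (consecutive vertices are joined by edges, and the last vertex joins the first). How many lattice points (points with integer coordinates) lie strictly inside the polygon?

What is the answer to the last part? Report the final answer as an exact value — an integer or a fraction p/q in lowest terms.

612

Step 1: cross terms: (-13*-30 - 26*-40)=1430, (26*-14 - 24*-30)=356, (24*34 - 28*-14)=1208, (28*30 - 6*34)=636, (6*0 - 1*30)=-30, (1*-40 - -13*0)=-40; twice the area = |3560| = 3560; area = 1780; answer 1780
Step 2: S1 = 1780; threaded value p + q = 1781; d = 10; -4*(10)^3 - 7*(10)^2 - 3*(10)^1 + 1 = (-4000) + (-700) + (-30) + (1) = -4729; answer -4729
Step 3: S2 = -4729; r = -18; cross terms: (6*-5 - 27*-15)=375, (27*13 - 4*-5)=371, (4*11 - -18*13)=278, (-18*-15 - 6*11)=204; twice the area = |1228| = 1228; area = 614; boundary points = 1 + 1 + 2 + 2 = 6; strictly interior points = area - boundary/2 + 1 = 612; answer 612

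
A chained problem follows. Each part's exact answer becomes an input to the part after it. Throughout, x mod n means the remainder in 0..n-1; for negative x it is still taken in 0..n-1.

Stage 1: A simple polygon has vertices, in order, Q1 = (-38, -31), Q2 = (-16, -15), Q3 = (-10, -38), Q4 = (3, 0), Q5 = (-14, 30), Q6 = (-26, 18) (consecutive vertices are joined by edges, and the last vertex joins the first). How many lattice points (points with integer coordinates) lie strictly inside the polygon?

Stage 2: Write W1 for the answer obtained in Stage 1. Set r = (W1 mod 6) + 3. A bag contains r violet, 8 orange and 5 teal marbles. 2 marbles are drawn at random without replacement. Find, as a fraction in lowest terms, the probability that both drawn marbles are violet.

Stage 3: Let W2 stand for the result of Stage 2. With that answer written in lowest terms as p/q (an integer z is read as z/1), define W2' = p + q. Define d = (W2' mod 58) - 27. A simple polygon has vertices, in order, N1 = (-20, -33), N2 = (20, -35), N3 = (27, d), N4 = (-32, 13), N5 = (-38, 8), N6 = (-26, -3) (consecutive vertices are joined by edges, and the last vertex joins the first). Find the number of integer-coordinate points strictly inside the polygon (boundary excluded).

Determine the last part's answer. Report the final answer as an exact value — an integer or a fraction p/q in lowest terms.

Stage 1: cross terms: (-38*-15 - -16*-31)=74, (-16*-38 - -10*-15)=458, (-10*0 - 3*-38)=114, (3*30 - -14*0)=90, (-14*18 - -26*30)=528, (-26*-31 - -38*18)=1490; twice the area = |2754| = 2754; area = 1377; boundary points = 2 + 1 + 1 + 1 + 12 + 1 = 18; strictly interior points = area - boundary/2 + 1 = 1369; answer 1369
Stage 2: W1 = 1369; r = 4; total draws C(17,2) = 136; favorable C(4,2) = 6; P = 3/68; answer 3/68
Stage 3: W2 = 3/68; threaded value p + q = 71; d = -14; cross terms: (-20*-35 - 20*-33)=1360, (20*-14 - 27*-35)=665, (27*13 - -32*-14)=-97, (-32*8 - -38*13)=238, (-38*-3 - -26*8)=322, (-26*-33 - -20*-3)=798; twice the area = |3286| = 3286; area = 1643; boundary points = 2 + 7 + 1 + 1 + 1 + 6 = 18; strictly interior points = area - boundary/2 + 1 = 1635; answer 1635

1635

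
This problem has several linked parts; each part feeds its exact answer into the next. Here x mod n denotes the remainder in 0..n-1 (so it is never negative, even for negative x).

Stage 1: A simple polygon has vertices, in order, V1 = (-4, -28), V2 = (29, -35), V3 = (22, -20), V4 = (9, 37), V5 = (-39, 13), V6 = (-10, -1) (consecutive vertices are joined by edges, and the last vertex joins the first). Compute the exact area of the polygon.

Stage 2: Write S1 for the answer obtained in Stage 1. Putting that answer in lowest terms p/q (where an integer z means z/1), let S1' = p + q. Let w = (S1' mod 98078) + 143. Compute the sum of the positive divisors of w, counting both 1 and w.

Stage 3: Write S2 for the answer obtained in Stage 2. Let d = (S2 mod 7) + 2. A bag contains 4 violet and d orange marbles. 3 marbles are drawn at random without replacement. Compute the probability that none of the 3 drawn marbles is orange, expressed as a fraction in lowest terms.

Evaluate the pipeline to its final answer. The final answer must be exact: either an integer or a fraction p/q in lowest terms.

1/55

Stage 1: cross terms: (-4*-35 - 29*-28)=952, (29*-20 - 22*-35)=190, (22*37 - 9*-20)=994, (9*13 - -39*37)=1560, (-39*-1 - -10*13)=169, (-10*-28 - -4*-1)=276; twice the area = |4141| = 4141; area = 4141/2; answer 4141/2
Stage 2: S1 = 4141/2; threaded value p + q = 4143; w = 4286; 4286 = 2 * 2143; sigma = (1 + 2) * (1 + 2143) = 3 * 2144 = 6432; answer 6432
Stage 3: S2 = 6432; d = 8; total draws C(12,3) = 220; favorable C(4,3) = 4; P = 1/55; answer 1/55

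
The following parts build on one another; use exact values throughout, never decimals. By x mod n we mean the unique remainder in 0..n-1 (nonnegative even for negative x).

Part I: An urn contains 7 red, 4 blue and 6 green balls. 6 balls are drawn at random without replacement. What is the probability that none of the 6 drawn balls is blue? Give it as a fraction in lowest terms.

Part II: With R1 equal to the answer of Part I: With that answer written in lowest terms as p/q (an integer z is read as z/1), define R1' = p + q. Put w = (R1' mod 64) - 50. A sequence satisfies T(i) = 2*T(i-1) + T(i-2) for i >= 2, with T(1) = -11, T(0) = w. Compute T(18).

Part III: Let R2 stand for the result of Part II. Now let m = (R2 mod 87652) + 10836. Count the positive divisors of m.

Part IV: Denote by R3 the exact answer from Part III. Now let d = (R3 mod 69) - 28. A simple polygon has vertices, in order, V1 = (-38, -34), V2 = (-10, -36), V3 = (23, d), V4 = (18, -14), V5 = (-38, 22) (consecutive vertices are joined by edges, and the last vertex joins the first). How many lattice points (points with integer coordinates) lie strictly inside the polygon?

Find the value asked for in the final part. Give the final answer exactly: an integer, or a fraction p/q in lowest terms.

Part I: total draws C(17,6) = 12376; favorable C(13,6) = 1716; P = 33/238; answer 33/238
Part II: R1 = 33/238; threaded value p + q = 271; w = -35; T(2) = 2*(-11) + 1*(-35) = -57; iterating: T(2)=-57, T(3)=-125, T(4)=-307, T(5)=-739, T(6)=-1785, T(7)=-4309, T(8)=-10403, T(9)=-25115, T(10)=-60633, T(11)=-146381, T(12)=-353395, T(13)=-853171, T(14)=-2059737, T(15)=-4972645, T(16)=-12005027, T(17)=-28982699, T(18)=-69970425; answer -69970425
Part III: R2 = -69970425; m = 74359; 74359 = 23 * 53 * 61; number of divisors = (1+1) * (1+1) * (1+1) = 8; answer 8
Part IV: R3 = 8; d = -20; cross terms: (-38*-36 - -10*-34)=1028, (-10*-20 - 23*-36)=1028, (23*-14 - 18*-20)=38, (18*22 - -38*-14)=-136, (-38*-34 - -38*22)=2128; twice the area = |4086| = 4086; area = 2043; boundary points = 2 + 1 + 1 + 4 + 56 = 64; strictly interior points = area - boundary/2 + 1 = 2012; answer 2012

2012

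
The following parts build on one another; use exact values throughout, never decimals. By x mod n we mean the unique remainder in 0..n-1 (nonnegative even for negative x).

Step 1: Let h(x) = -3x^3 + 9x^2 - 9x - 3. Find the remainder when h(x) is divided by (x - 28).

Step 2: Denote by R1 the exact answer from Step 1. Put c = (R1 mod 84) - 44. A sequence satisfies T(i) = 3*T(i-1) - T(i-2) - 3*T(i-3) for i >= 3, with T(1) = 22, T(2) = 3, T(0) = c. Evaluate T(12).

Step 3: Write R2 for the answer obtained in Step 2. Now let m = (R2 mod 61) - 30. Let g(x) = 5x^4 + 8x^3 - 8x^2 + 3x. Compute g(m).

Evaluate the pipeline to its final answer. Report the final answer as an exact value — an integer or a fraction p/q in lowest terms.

Step 1: remainder = value at the root: -3*(28)^3 + 9*(28)^2 - 9*(28)^1 - 3 = (-65856) + (7056) + (-252) + (-3) = -59055; answer -59055
Step 2: R1 = -59055; c = 37; T(3) = 3*(3) - 1*(22) - 3*(37) = -124; iterating: T(3)=-124, T(4)=-441, T(5)=-1208, T(6)=-2811, T(7)=-5902, T(8)=-11271, T(9)=-19478, T(10)=-29457, T(11)=-35080, T(12)=-17349; answer -17349
Step 3: R2 = -17349; m = 6; 5*(6)^4 + 8*(6)^3 - 8*(6)^2 + 3*(6)^1 = (6480) + (1728) + (-288) + (18) = 7938; answer 7938

7938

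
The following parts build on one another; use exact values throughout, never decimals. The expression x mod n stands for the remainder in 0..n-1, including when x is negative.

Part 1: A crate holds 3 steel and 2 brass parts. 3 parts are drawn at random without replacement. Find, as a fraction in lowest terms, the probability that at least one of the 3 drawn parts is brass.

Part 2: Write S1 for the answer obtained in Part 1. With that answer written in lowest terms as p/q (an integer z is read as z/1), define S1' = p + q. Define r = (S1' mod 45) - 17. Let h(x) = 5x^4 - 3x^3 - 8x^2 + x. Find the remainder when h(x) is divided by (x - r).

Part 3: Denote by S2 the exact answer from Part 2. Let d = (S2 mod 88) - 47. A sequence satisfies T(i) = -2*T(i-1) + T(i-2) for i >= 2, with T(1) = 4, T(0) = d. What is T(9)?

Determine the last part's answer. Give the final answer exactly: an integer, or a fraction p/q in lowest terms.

Part 1: total draws C(5,3) = 10; complement C(3,3) = 1; favorable 10 - 1 = 9; P = 9/10; answer 9/10
Part 2: S1 = 9/10; threaded value p + q = 19; r = 2; remainder = value at the root: 5*(2)^4 - 3*(2)^3 - 8*(2)^2 + 1*(2)^1 = (80) + (-24) + (-32) + (2) = 26; answer 26
Part 3: S2 = 26; d = -21; T(2) = -2*(4) + 1*(-21) = -29; iterating: T(2)=-29, T(3)=62, T(4)=-153, T(5)=368, T(6)=-889, T(7)=2146, T(8)=-5181, T(9)=12508; answer 12508

12508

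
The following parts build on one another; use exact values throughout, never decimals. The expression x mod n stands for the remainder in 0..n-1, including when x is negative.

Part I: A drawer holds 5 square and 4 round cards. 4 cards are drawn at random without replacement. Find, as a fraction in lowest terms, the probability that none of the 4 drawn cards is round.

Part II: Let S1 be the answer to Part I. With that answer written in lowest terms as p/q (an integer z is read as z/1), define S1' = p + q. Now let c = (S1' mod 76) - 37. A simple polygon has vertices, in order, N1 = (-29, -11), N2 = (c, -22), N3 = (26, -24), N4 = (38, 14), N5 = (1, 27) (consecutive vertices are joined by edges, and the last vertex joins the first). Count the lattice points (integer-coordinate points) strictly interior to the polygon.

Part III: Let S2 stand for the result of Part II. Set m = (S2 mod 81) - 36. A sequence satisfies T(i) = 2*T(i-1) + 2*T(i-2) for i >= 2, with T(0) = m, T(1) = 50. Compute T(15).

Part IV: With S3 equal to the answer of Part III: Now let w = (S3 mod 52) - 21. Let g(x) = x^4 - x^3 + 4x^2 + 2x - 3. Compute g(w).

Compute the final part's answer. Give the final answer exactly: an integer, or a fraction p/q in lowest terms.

Part I: total draws C(9,4) = 126; favorable C(5,4) = 5; P = 5/126; answer 5/126
Part II: S1 = 5/126; threaded value p + q = 131; c = 18; cross terms: (-29*-22 - 18*-11)=836, (18*-24 - 26*-22)=140, (26*14 - 38*-24)=1276, (38*27 - 1*14)=1012, (1*-11 - -29*27)=772; twice the area = |4036| = 4036; area = 2018; boundary points = 1 + 2 + 2 + 1 + 2 = 8; strictly interior points = area - boundary/2 + 1 = 2015; answer 2015
Part III: S2 = 2015; m = 35; T(2) = 2*(50) + 2*(35) = 170; iterating: T(2)=170, T(3)=440, T(4)=1220, T(5)=3320, T(6)=9080, T(7)=24800, T(8)=67760, T(9)=185120, T(10)=505760, T(11)=1381760, T(12)=3775040, T(13)=10313600, T(14)=28177280, T(15)=76981760; answer 76981760
Part IV: S3 = 76981760; w = 3; 1*(3)^4 - 1*(3)^3 + 4*(3)^2 + 2*(3)^1 - 3 = (81) + (-27) + (36) + (6) + (-3) = 93; answer 93

93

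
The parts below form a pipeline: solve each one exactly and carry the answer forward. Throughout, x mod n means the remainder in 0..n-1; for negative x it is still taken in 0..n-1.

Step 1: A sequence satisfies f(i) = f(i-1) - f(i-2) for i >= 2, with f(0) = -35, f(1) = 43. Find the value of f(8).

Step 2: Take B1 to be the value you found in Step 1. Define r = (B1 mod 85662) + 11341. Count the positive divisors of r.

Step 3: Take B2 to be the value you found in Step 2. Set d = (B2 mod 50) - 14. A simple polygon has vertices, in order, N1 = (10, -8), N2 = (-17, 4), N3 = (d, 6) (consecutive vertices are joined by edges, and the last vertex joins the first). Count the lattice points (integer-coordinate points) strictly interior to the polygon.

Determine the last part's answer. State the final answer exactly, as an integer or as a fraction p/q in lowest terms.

Step 1: f(2) = 1*(43) - 1*(-35) = 78; iterating: f(2)=78, f(3)=35, f(4)=-43, f(5)=-78, f(6)=-35, f(7)=43, f(8)=78; answer 78
Step 2: B1 = 78; r = 11419; 11419 = 19 * 601; number of divisors = (1+1) * (1+1) = 4; answer 4
Step 3: B2 = 4; d = -10; cross terms: (10*4 - -17*-8)=-96, (-17*6 - -10*4)=-62, (-10*-8 - 10*6)=20; twice the area = |-138| = 138; area = 69; boundary points = 3 + 1 + 2 = 6; strictly interior points = area - boundary/2 + 1 = 67; answer 67

67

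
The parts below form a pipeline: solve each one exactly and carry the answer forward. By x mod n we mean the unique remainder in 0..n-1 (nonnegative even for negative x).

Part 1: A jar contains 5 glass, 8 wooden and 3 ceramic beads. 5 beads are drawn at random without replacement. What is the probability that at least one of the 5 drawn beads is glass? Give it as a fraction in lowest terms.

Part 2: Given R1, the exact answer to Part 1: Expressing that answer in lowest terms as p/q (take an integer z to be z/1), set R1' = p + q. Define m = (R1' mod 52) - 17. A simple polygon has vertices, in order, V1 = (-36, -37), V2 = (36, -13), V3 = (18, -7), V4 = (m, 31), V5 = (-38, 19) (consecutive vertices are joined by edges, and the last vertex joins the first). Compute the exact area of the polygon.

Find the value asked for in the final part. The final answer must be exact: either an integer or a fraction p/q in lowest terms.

3116

Part 1: total draws C(16,5) = 4368; complement C(11,5) = 462; favorable 4368 - 462 = 3906; P = 93/104; answer 93/104
Part 2: R1 = 93/104; threaded value p + q = 197; m = 24; cross terms: (-36*-13 - 36*-37)=1800, (36*-7 - 18*-13)=-18, (18*31 - 24*-7)=726, (24*19 - -38*31)=1634, (-38*-37 - -36*19)=2090; twice the area = |6232| = 6232; area = 3116; answer 3116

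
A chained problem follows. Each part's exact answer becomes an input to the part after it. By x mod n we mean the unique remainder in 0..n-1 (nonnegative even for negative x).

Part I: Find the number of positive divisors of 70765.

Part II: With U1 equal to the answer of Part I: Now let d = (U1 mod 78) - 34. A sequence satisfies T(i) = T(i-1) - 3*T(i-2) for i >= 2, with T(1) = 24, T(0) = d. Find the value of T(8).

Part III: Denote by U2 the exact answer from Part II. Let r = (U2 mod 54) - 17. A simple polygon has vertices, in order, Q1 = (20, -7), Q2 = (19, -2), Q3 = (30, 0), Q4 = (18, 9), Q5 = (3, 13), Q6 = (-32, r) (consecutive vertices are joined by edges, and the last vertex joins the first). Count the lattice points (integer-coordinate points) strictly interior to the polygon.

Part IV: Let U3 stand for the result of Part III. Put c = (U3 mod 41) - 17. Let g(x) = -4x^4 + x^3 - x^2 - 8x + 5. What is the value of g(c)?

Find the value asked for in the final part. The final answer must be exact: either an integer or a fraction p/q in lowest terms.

Part I: 70765 = 5 * 14153; number of divisors = (1+1) * (1+1) = 4; answer 4
Part II: U1 = 4; d = -30; T(2) = 1*(24) - 3*(-30) = 114; iterating: T(2)=114, T(3)=42, T(4)=-300, T(5)=-426, T(6)=474, T(7)=1752, T(8)=330; answer 330
Part III: U2 = 330; r = -11; cross terms: (20*-2 - 19*-7)=93, (19*0 - 30*-2)=60, (30*9 - 18*0)=270, (18*13 - 3*9)=207, (3*-11 - -32*13)=383, (-32*-7 - 20*-11)=444; twice the area = |1457| = 1457; area = 1457/2; boundary points = 1 + 1 + 3 + 1 + 1 + 4 = 11; strictly interior points = area - boundary/2 + 1 = 724; answer 724
Part IV: U3 = 724; c = 10; -4*(10)^4 + 1*(10)^3 - 1*(10)^2 - 8*(10)^1 + 5 = (-40000) + (1000) + (-100) + (-80) + (5) = -39175; answer -39175

-39175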